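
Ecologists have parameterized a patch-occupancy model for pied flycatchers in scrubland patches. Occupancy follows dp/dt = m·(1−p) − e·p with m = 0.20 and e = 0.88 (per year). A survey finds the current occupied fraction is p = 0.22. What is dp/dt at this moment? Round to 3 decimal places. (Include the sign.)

Colonization term: m·(1−p) = 0.20×0.7800 = 0.15600.
Extinction term: e·p = 0.19360.
dp/dt = 0.15600 − 0.19360 = -0.03760.

-0.038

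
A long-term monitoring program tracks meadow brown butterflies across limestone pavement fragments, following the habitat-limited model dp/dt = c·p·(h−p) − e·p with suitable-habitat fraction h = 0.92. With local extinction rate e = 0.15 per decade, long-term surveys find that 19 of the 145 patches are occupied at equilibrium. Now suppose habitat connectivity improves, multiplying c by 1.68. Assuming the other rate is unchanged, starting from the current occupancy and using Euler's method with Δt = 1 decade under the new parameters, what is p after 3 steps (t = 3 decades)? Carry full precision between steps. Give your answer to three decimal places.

Observed p* = 19/145 = 0.13103.
Balance c(h−p*) = e gives c = e/(0.92 − 0.13103) = 0.15/0.78897 = 0.19012.
Starting from p₀ = 0.13103; update p ← p + (dp/dt)·Δt with the new parameters.
t = 1: p = 0.13103 + (+0.01337) = 0.14440
t = 2: p = 0.14440 + (+0.01411) = 0.15851
t = 3: p = 0.15851 + (+0.01478) = 0.17329

0.173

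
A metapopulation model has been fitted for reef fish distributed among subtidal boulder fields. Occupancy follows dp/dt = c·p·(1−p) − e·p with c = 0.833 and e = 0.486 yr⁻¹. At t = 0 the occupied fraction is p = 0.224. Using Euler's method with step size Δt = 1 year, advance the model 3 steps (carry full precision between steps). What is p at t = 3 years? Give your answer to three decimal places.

0.324

Update rule: p ← p + [c·p·(1−p) − e·p]·Δt with Δt = 1.
t = 1: p = 0.22400 + (+0.03593) = 0.25993
t = 2: p = 0.25993 + (+0.03392) = 0.29385
t = 3: p = 0.29385 + (+0.03004) = 0.32389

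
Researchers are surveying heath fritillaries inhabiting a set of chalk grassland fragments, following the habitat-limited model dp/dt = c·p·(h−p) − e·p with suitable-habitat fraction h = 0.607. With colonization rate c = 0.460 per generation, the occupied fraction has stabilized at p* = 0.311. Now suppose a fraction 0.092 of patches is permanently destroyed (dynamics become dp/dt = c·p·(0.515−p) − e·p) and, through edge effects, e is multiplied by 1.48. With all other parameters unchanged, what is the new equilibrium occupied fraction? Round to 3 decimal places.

0.077

Balance c(h−p*) = e gives e = 0.460×(0.607 − 0.31100) = 0.13616.
New p* = 0.515 − e/c = 0.515 − 0.20152/0.46000 = 0.07691.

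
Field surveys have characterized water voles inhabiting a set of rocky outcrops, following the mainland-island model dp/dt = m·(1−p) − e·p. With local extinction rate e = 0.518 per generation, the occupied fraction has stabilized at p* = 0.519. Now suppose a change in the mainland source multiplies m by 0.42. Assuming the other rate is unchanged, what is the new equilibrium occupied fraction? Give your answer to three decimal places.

0.312

Balance m(1−p*) = e·p* gives m = e·p*/(1−p*) = 0.518×0.51900/0.48100 = 0.55892.
New p* = m/(m+e) = 0.23475/(0.23475+0.51800) = 0.31186.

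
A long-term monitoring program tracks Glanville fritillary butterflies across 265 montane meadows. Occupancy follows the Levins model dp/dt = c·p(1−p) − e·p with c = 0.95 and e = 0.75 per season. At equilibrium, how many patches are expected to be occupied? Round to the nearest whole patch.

56

p* = 1 − e/c = 1 − 0.75/0.95 = 0.2105.
Expected occupied patches = N × p* = 265 × 0.2105 = 55.79 ≈ 56.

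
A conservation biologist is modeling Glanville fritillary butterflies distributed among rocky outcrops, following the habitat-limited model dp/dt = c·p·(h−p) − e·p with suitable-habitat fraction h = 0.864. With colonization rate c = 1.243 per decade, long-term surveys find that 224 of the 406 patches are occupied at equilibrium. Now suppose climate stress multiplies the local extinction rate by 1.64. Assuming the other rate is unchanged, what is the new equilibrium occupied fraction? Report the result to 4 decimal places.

Observed p* = 224/406 = 0.55172.
Balance c(h−p*) = e gives e = 1.243×(0.864 − 0.55172) = 0.38816.
New p* = 0.864 − e/c = 0.864 − 0.63658/1.24300 = 0.35187.

0.3519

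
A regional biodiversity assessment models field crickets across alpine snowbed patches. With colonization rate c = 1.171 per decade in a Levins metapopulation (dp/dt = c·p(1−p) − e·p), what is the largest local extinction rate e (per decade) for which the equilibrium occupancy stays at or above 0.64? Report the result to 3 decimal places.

0.422

1 − e/c ≥ 0.64 ⇒ e ≤ c(1 − 0.64) = 1.171 × 0.3600.
e_max = 0.4216.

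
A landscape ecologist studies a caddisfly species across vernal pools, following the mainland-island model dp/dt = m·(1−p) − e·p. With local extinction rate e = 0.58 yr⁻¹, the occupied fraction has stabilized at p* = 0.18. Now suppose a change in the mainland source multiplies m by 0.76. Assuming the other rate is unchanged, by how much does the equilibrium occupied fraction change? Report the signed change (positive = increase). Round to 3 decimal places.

Balance m(1−p*) = e·p* gives m = e·p*/(1−p*) = 0.58×0.18000/0.82000 = 0.12732.
New p* = m/(m+e) = 0.09676/(0.09676+0.58000) = 0.14298.
Δp* = 0.14298 − 0.18000 = -0.03702.

-0.037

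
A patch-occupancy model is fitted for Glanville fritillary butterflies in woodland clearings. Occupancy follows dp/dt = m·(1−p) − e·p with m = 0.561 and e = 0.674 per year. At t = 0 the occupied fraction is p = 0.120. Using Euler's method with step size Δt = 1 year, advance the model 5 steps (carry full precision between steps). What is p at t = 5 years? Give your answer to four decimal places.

Update rule: p ← p + [m·(1−p) − e·p]·Δt with Δt = 1.
t = 1: p = 0.12000 + (+0.41280) = 0.53280
t = 2: p = 0.53280 + (-0.09701) = 0.43579
t = 3: p = 0.43579 + (+0.02280) = 0.45859
t = 4: p = 0.45859 + (-0.00536) = 0.45323
t = 5: p = 0.45323 + (+0.00126) = 0.45449

0.4545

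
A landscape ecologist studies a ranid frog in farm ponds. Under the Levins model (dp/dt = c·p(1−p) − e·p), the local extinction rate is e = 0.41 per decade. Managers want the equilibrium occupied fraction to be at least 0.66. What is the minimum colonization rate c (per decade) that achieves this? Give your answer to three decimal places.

p* = 1 − e/c ≥ 0.66 requires e/c ≤ 0.3400, i.e. c ≥ e/0.3400.
c_min = 0.41/0.3400 = 1.2059.

1.206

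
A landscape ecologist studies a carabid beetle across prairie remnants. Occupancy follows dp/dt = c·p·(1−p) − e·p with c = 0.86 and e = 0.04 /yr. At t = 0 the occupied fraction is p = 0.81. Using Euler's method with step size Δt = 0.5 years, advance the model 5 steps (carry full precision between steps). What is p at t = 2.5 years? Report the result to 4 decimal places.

0.9403

Update rule: p ← p + [c·p·(1−p) − e·p]·Δt with Δt = 0.5.
p: 0.81000 → 0.85998  (Δp = +0.04998)
p: 0.85998 → 0.89456  (Δp = +0.03458)
p: 0.89456 → 0.91723  (Δp = +0.02267)
p: 0.91723 → 0.93153  (Δp = +0.01430)
p: 0.93153 → 0.94032  (Δp = +0.00880)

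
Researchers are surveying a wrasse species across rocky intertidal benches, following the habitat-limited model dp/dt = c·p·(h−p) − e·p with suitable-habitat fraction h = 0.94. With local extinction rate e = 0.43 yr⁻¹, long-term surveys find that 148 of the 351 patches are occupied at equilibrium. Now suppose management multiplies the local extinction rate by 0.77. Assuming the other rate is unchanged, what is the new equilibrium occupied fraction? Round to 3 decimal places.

Observed p* = 148/351 = 0.42165.
Balance c(h−p*) = e gives c = e/(0.94 − 0.42165) = 0.43/0.51835 = 0.82956.
New p* = 0.94 − e/c = 0.94 − 0.33110/0.82956 = 0.54087.

0.541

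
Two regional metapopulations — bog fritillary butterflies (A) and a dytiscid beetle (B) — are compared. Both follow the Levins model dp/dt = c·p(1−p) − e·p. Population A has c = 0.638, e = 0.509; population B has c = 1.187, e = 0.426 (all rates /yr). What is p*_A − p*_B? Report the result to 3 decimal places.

A: p*_A = 1 − 0.509/0.638 = 0.2022.
B: p*_B = 1 − 0.426/1.187 = 0.6411.
p*_A − p*_B = 0.2022 − 0.6411 = -0.4389.

-0.439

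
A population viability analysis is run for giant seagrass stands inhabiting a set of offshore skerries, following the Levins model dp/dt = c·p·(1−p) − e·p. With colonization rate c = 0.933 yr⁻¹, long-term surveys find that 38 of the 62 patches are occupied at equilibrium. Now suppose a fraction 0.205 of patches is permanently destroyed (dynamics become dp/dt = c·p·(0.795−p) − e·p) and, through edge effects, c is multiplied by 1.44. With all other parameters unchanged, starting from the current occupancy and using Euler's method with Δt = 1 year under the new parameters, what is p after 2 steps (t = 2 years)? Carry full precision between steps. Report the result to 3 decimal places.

0.530

Observed p* = 38/62 = 0.61290.
Balance c(1−p*) = e gives e = 0.933×(1 − 0.61290) = 0.36116.
Starting from p₀ = 0.61290; update p ← p + (dp/dt)·Δt with the new parameters.
step 1: Δp = -0.07141, p = 0.54149
step 2: Δp = -0.01114, p = 0.53035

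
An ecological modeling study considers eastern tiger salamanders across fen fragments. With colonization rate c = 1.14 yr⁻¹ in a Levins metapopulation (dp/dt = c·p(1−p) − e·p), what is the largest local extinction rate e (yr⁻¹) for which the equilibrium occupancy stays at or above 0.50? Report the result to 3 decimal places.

0.570

1 − e/c ≥ 0.50 ⇒ e ≤ c(1 − 0.50) = 1.14 × 0.5000.
e_max = 0.5700.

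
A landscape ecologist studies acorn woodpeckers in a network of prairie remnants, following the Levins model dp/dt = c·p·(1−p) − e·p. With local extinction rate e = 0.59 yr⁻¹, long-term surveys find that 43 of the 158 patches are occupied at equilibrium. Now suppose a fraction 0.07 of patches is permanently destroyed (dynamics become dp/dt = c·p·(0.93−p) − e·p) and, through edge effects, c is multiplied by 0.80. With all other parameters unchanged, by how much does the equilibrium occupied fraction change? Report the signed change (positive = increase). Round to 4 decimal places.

Observed p* = 43/158 = 0.27215.
Balance c(1−p*) = e gives c = e/(1 − 0.27215) = 0.59/0.72785 = 0.81061.
New p* = 0.93 − e/c = 0.93 − 0.59000/0.64849 = 0.02019.
Δp* = 0.02019 − 0.27215 = -0.25196.

-0.2520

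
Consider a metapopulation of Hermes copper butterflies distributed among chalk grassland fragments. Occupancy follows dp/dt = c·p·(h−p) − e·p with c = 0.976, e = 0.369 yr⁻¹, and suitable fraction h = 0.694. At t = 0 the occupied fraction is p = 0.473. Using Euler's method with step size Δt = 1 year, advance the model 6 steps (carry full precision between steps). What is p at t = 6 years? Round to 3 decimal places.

0.326

Update rule: p ← p + [c·p·(h−p) − e·p]·Δt with Δt = 1.
step 1: Δp = -0.07251, p = 0.40049
step 2: Δp = -0.03305, p = 0.36743
step 3: Δp = -0.01847, p = 0.34896
step 4: Δp = -0.01125, p = 0.33771
step 5: Δp = -0.00718, p = 0.33053
step 6: Δp = -0.00471, p = 0.32582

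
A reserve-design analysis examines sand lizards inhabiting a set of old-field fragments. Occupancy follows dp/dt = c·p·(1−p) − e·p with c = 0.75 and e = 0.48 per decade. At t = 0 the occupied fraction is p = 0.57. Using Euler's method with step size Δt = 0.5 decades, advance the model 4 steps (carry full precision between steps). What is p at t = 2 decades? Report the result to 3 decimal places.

Update rule: p ← p + [c·p·(1−p) − e·p]·Δt with Δt = 0.5.
  1  |  dp/dt·Δt = -0.044887  |  p_1 = 0.525112
  2  |  dp/dt·Δt = -0.032513  |  p_2 = 0.492599
  3  |  dp/dt·Δt = -0.024494  |  p_3 = 0.468105
  4  |  dp/dt·Δt = -0.018977  |  p_4 = 0.449128

0.449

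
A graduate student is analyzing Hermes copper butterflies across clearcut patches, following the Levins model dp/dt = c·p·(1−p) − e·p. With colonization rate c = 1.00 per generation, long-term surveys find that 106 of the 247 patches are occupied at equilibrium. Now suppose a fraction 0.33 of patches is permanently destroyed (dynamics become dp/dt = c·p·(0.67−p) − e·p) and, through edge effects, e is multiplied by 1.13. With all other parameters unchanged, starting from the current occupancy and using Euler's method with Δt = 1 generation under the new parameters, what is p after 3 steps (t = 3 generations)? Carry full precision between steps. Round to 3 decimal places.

Observed p* = 106/247 = 0.42915.
Balance c(1−p*) = e gives e = 1.00×(1 − 0.42915) = 0.57085.
Starting from p₀ = 0.42915; update p ← p + (dp/dt)·Δt with the new parameters.
step 1: Δp = -0.17347, p = 0.25568
step 2: Δp = -0.05900, p = 0.19669
step 3: Δp = -0.03378, p = 0.16291

0.163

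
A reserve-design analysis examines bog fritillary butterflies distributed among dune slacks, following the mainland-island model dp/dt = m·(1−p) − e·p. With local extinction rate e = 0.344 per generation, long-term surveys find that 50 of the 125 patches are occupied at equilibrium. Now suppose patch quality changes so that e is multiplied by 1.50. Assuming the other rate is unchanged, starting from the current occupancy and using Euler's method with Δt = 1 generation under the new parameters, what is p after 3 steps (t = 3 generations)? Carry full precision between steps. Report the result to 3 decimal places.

0.309

Observed p* = 50/125 = 0.40000.
Balance m(1−p*) = e·p* gives m = e·p*/(1−p*) = 0.344×0.40000/0.60000 = 0.22933.
Starting from p₀ = 0.40000; update p ← p + (dp/dt)·Δt with the new parameters.
t = 1: p = 0.40000 + (-0.06880) = 0.33120
t = 2: p = 0.33120 + (-0.01752) = 0.31368
t = 3: p = 0.31368 + (-0.00446) = 0.30922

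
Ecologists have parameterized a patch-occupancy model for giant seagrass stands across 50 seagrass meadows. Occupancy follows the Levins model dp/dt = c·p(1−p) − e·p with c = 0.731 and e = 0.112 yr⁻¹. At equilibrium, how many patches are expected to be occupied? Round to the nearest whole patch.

p* = 1 − e/c = 1 − 0.112/0.731 = 0.8468.
Expected occupied patches = N × p* = 50 × 0.8468 = 42.34 ≈ 42.

42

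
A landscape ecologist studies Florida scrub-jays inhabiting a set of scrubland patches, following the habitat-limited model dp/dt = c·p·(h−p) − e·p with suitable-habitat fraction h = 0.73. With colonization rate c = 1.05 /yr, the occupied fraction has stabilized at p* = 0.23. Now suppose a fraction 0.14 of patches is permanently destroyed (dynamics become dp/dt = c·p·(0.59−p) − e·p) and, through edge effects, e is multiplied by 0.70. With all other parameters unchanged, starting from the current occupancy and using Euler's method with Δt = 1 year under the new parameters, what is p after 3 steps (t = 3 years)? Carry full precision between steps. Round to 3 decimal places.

0.236

Balance c(h−p*) = e gives e = 1.05×(0.73 − 0.23000) = 0.52500.
Starting from p₀ = 0.23000; update p ← p + (dp/dt)·Δt with the new parameters.
step 1: Δp = +0.00242, p = 0.23242
step 2: Δp = +0.00185, p = 0.23427
step 3: Δp = +0.00141, p = 0.23568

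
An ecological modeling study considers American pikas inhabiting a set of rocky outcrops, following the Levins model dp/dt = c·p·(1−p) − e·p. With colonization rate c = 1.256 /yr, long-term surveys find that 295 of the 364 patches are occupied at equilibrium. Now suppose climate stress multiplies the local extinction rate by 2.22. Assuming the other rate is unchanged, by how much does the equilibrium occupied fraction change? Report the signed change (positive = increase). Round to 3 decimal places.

Observed p* = 295/364 = 0.81044.
Balance c(1−p*) = e gives e = 1.256×(1 − 0.81044) = 0.23809.
New p* = 1 − e/c = 1 − 0.52856/1.25600 = 0.57917.
Δp* = 0.57917 − 0.81044 = -0.23127.

-0.231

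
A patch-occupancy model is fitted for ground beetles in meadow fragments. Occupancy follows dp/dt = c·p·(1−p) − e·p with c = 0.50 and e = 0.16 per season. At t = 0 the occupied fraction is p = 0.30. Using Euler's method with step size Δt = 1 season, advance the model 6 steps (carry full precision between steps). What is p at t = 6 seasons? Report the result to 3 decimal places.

Update rule: p ← p + [c·p·(1−p) − e·p]·Δt with Δt = 1.
step 1: Δp = +0.05700, p = 0.35700
step 2: Δp = +0.05766, p = 0.41466
step 3: Δp = +0.05501, p = 0.46967
step 4: Δp = +0.04939, p = 0.51906
step 5: Δp = +0.04177, p = 0.56083
step 6: Δp = +0.03342, p = 0.59425

0.594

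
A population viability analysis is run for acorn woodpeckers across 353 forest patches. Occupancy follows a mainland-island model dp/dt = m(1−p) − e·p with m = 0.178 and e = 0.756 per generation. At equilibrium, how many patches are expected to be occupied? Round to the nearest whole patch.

p* = m/(m+e) = 0.178/0.9340 = 0.1906.
Expected occupied patches = N × p* = 353 × 0.1906 = 67.27 ≈ 67.

67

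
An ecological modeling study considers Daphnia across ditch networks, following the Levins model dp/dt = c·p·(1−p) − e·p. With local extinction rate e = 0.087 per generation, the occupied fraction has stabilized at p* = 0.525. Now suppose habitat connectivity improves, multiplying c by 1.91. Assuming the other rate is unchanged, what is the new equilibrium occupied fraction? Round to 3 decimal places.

Balance c(1−p*) = e gives c = e/(1 − 0.52500) = 0.087/0.47500 = 0.18316.
New p* = 1 − e/c = 1 − 0.08700/0.34984 = 0.75131.

0.751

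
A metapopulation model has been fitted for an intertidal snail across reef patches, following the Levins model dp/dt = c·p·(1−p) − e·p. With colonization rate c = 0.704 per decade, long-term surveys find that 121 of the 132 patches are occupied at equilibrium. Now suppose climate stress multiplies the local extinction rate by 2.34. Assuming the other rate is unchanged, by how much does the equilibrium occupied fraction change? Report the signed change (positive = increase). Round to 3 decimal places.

Observed p* = 121/132 = 0.91667.
Balance c(1−p*) = e gives e = 0.704×(1 − 0.91667) = 0.05866.
New p* = 1 − e/c = 1 − 0.13726/0.70400 = 0.80503.
Δp* = 0.80503 − 0.91667 = -0.11164.

-0.112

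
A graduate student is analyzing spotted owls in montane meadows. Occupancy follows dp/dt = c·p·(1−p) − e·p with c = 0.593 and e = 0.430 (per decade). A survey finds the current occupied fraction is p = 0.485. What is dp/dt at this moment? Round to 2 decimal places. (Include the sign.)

Colonization term: c·p·(1−p) = 0.593×0.485×0.5150 = 0.14812.
Extinction term: e·p = 0.20855.
dp/dt = 0.14812 − 0.20855 = -0.06043.

-0.06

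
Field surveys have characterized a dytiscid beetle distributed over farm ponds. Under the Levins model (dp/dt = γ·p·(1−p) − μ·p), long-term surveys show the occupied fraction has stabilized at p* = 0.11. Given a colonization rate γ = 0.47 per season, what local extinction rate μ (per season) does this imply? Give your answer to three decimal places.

0.418

At equilibrium γ(1−p*) = μ.
μ = 0.47 × (1 − 0.11) = 0.47 × 0.8900 = 0.4183.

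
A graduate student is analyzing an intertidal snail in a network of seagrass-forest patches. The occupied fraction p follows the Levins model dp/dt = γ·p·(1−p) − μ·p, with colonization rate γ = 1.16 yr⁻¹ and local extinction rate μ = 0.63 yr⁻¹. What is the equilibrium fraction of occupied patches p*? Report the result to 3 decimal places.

0.457

At equilibrium, colonization balances extinction: γ·p*·(1−p*) = μ·p*.
So p* = 1 − μ/γ = 1 − 0.63/1.16 = 1 − 0.5431 = 0.4569.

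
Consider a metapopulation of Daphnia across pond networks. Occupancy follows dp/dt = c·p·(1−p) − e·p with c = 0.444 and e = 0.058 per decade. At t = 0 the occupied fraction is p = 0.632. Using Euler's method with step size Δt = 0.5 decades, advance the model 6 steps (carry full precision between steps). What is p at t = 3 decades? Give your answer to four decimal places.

0.7839

Update rule: p ← p + [c·p·(1−p) − e·p]·Δt with Δt = 0.5.
step 1: Δp = +0.03330, p = 0.66530
step 2: Δp = +0.03014, p = 0.69544
step 3: Δp = +0.02685, p = 0.72230
step 4: Δp = +0.02358, p = 0.74588
step 5: Δp = +0.02045, p = 0.76633
step 6: Δp = +0.01753, p = 0.78386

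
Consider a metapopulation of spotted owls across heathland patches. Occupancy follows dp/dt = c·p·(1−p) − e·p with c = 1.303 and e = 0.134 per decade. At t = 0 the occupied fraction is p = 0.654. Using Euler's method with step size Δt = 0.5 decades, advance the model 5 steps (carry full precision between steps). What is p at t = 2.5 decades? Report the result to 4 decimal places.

Update rule: p ← p + [c·p·(1−p) − e·p]·Δt with Δt = 0.5.
t = 0.5: p = 0.65400 + (+0.10361) = 0.75761
t = 1: p = 0.75761 + (+0.06888) = 0.82649
t = 1.5: p = 0.82649 + (+0.03805) = 0.86454
t = 2: p = 0.86454 + (+0.01837) = 0.88291
t = 2.5: p = 0.88291 + (+0.00819) = 0.89111

0.8911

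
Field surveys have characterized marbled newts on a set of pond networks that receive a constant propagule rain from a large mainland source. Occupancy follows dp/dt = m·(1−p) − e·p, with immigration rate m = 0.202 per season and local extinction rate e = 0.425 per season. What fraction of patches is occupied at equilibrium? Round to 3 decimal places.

0.322

Setting dp/dt = 0: m − m·p* = e·p*, so m = (m+e)·p*.
p* = m/(m+e) = 0.202/(0.202+0.425) = 0.202/0.6270 = 0.3222.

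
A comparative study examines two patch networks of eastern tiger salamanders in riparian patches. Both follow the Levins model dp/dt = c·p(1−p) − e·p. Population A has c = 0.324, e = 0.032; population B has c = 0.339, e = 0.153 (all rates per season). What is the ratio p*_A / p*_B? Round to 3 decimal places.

1.643

A: p*_A = 1 − 0.032/0.324 = 0.9012.
B: p*_B = 1 − 0.153/0.339 = 0.5487.
p*_A / p*_B = 0.9012/0.5487 = 1.6426.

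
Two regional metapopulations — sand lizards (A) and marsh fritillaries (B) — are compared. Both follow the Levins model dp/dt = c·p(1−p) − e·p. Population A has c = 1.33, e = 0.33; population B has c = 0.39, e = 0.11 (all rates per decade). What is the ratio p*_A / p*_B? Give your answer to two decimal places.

1.05

A: p*_A = 1 − 0.33/1.33 = 0.7519.
B: p*_B = 1 − 0.11/0.39 = 0.7179.
p*_A / p*_B = 0.7519/0.7179 = 1.0473.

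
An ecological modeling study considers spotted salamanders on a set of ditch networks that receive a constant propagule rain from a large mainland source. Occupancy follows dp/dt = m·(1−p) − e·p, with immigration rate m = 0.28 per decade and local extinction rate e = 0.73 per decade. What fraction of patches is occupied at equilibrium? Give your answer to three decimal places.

0.277

Setting dp/dt = 0: m − m·p* = e·p*, so m = (m+e)·p*.
p* = m/(m+e) = 0.28/(0.28+0.73) = 0.28/1.0100 = 0.2772.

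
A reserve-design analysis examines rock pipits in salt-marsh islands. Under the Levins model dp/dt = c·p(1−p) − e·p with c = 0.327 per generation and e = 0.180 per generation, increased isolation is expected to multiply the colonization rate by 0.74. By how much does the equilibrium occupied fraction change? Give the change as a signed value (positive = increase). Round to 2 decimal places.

-0.19

Before: p* = 1 − 0.180/0.327 = 0.4495.
After the change, c = 0.24198, e = 0.18, so p* = 1 − 0.18/0.24198 = 0.2561.
Δp* = 0.2561 − 0.4495 = -0.1934.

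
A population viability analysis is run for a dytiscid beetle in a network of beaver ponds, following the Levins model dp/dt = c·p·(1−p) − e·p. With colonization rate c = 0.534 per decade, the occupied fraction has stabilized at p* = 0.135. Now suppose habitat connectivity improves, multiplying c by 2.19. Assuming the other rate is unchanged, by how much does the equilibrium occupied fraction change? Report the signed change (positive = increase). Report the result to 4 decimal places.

Balance c(1−p*) = e gives e = 0.534×(1 − 0.13500) = 0.46191.
New p* = 1 − e/c = 1 − 0.46191/1.16946 = 0.60502.
Δp* = 0.60502 − 0.13500 = +0.47002.

0.4700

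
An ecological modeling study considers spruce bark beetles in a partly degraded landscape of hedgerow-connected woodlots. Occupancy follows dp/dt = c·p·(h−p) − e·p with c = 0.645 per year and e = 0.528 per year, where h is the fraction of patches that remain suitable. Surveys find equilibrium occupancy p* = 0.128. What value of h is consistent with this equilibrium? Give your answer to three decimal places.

0.947

At equilibrium c(h−p*) = e, so h = p* + e/c.
h = 0.128 + 0.528/0.645 = 0.128 + 0.8186 = 0.9466.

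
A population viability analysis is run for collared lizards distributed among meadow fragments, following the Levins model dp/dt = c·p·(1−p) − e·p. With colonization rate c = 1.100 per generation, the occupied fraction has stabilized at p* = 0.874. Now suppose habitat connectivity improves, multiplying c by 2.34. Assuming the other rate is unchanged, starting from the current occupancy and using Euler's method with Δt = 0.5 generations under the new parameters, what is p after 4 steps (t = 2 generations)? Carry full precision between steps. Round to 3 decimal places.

Balance c(1−p*) = e gives e = 1.100×(1 − 0.87400) = 0.13860.
Starting from p₀ = 0.87400; update p ← p + (dp/dt)·Δt with the new parameters.
t = 0.5: p = 0.87400 + (+0.08116) = 0.95516
t = 1: p = 0.95516 + (-0.01107) = 0.94409
t = 1.5: p = 0.94409 + (+0.00251) = 0.94660
t = 2: p = 0.94660 + (-0.00054) = 0.94606

0.946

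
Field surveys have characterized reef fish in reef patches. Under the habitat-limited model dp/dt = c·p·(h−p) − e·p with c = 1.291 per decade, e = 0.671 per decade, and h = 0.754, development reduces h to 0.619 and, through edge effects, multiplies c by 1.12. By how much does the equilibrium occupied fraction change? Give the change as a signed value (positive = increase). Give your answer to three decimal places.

Before: p* = h − e/c = 0.754 − 0.671/1.291 = 0.754 − 0.5198 = 0.2342.
After: c = 1.44592, e = 0.671, h = 0.619; p* = 0.619 − 0.671/1.44592 = 0.1549.
Δp* = 0.1549 − 0.2342 = -0.0793.

-0.079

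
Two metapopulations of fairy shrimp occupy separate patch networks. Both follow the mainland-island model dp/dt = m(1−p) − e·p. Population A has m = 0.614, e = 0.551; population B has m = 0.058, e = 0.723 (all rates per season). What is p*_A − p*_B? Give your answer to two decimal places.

0.45

A: p*_A = m/(m+e) = 0.614/1.1650 = 0.5270.
B: p*_B = 0.058/0.7810 = 0.0743.
p*_A − p*_B = 0.5270 − 0.0743 = 0.4528.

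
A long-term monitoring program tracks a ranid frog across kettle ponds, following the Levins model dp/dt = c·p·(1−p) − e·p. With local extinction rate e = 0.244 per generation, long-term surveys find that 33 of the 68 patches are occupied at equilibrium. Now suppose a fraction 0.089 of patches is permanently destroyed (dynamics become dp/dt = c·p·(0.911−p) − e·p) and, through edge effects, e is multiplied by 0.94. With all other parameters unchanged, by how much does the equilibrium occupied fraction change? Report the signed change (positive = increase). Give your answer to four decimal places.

Observed p* = 33/68 = 0.48529.
Balance c(1−p*) = e gives c = e/(1 − 0.48529) = 0.244/0.51471 = 0.47405.
New p* = 0.911 − e/c = 0.911 − 0.22936/0.47405 = 0.42717.
Δp* = 0.42717 − 0.48529 = -0.05812.

-0.0581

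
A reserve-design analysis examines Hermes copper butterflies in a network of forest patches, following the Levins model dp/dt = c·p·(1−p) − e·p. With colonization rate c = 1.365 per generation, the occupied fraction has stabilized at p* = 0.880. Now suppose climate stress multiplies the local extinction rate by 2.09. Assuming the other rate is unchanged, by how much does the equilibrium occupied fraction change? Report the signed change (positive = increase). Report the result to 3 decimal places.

Balance c(1−p*) = e gives e = 1.365×(1 − 0.88000) = 0.16380.
New p* = 1 − e/c = 1 − 0.34234/1.36500 = 0.74920.
Δp* = 0.74920 − 0.88000 = -0.13080.

-0.131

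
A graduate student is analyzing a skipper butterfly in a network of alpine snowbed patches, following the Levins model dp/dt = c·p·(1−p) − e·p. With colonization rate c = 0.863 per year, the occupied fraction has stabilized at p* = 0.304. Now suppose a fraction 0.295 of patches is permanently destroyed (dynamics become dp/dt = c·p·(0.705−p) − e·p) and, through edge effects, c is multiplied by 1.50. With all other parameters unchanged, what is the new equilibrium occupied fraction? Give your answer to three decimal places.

Balance c(1−p*) = e gives e = 0.863×(1 − 0.30400) = 0.60065.
New p* = 0.705 − e/c = 0.705 − 0.60065/1.29450 = 0.24100.

0.241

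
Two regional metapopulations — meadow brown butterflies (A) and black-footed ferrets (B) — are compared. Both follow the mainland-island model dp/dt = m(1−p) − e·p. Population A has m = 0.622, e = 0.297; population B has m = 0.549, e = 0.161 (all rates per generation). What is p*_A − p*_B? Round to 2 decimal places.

A: p*_A = m/(m+e) = 0.622/0.9190 = 0.6768.
B: p*_B = 0.549/0.7100 = 0.7732.
p*_A − p*_B = 0.6768 − 0.7732 = -0.0964.

-0.10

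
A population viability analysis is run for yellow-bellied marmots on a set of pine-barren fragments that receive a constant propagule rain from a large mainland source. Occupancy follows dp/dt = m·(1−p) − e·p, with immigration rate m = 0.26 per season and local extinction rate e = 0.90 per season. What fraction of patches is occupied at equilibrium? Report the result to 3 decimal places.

At equilibrium the propagule rain into empty patches balances local extinction: m(1−p*) = e·p*.
p* = m/(m+e) = 0.26/(0.26+0.90) = 0.26/1.1600 = 0.2241.

0.224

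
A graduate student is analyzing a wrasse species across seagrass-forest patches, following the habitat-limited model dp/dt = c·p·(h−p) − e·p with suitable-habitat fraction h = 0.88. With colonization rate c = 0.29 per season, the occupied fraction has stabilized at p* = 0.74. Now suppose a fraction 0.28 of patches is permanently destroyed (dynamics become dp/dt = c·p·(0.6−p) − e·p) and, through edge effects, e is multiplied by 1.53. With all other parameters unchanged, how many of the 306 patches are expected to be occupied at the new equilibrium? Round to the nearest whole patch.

118

Balance c(h−p*) = e gives e = 0.29×(0.88 − 0.74000) = 0.04060.
New p* = 0.6 − e/c = 0.6 − 0.06212/0.29000 = 0.38579.
Expected occupied = 306 × 0.38579 = 118.05 ≈ 118.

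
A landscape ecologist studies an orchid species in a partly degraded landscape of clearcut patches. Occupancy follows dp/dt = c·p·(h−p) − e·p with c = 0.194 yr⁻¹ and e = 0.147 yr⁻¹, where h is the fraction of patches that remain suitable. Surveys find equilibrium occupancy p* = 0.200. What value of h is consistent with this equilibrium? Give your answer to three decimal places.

At equilibrium c(h−p*) = e, so h = p* + e/c.
h = 0.200 + 0.147/0.194 = 0.200 + 0.7577 = 0.9577.

0.958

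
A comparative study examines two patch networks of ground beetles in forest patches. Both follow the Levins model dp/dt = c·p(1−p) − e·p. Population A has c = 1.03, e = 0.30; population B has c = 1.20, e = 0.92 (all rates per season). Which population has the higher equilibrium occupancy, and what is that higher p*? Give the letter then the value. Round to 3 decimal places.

A: p*_A = 1 − 0.30/1.03 = 0.7087.
B: p*_B = 1 − 0.92/1.20 = 0.2333.
A is higher at 0.7087.

A, 0.709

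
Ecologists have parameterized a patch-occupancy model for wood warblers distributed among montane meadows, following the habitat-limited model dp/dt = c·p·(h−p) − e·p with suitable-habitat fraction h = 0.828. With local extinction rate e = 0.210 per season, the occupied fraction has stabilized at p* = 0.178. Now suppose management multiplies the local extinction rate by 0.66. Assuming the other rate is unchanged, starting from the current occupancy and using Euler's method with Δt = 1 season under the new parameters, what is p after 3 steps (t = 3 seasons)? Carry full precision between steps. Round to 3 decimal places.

Balance c(h−p*) = e gives c = e/(0.828 − 0.17800) = 0.210/0.65000 = 0.32308.
Starting from p₀ = 0.17800; update p ← p + (dp/dt)·Δt with the new parameters.
t = 1: p = 0.17800 + (+0.01271) = 0.19071
t = 2: p = 0.19071 + (+0.01283) = 0.20354
t = 3: p = 0.20354 + (+0.01285) = 0.21640

0.216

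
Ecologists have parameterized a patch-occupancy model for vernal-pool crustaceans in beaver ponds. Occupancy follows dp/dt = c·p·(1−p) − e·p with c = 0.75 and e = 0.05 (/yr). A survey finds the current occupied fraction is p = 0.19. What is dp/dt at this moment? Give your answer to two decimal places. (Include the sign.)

Colonization term: c·p·(1−p) = 0.75×0.19×0.8100 = 0.11543.
Extinction term: e·p = 0.00950.
dp/dt = 0.11543 − 0.00950 = 0.10593.

0.11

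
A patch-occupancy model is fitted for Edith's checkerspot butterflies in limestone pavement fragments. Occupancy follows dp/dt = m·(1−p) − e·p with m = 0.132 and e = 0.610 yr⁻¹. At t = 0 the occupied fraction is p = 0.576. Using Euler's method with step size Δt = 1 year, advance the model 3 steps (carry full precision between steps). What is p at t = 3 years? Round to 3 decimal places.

Update rule: p ← p + [m·(1−p) − e·p]·Δt with Δt = 1.
p: 0.57600 → 0.28061  (Δp = -0.29539)
p: 0.28061 → 0.20440  (Δp = -0.07621)
p: 0.20440 → 0.18473  (Δp = -0.01966)

0.185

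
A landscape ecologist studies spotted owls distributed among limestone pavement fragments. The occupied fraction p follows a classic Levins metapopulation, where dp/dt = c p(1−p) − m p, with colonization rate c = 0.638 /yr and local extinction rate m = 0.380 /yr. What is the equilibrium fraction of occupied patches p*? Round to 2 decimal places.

Setting dp/dt = 0 and dividing through by p* gives c·(1−p*) = m.
So p* = 1 − m/c = 1 − 0.380/0.638 = 1 − 0.5956 = 0.4044.

0.40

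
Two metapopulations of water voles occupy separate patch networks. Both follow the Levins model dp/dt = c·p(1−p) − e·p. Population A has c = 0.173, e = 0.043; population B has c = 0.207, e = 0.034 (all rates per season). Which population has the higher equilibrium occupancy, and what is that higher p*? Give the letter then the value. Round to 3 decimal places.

B, 0.836

A: p*_A = 1 − 0.043/0.173 = 0.7514.
B: p*_B = 1 − 0.034/0.207 = 0.8357.
B is higher at 0.8357.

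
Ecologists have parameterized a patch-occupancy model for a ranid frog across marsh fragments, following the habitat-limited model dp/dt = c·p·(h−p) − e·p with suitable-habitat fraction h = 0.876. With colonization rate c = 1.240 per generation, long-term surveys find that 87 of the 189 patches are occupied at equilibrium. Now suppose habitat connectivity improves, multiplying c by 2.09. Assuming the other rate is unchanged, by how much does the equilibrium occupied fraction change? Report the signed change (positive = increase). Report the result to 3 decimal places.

0.217

Observed p* = 87/189 = 0.46032.
Balance c(h−p*) = e gives e = 1.240×(0.876 − 0.46032) = 0.51544.
New p* = 0.876 − e/c = 0.876 − 0.51544/2.59160 = 0.67711.
Δp* = 0.67711 − 0.46032 = +0.21679.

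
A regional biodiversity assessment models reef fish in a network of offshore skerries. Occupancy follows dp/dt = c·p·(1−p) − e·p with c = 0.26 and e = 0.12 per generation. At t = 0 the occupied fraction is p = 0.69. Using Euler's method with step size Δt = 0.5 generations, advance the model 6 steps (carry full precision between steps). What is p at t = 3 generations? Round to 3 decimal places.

Update rule: p ← p + [c·p·(1−p) − e·p]·Δt with Δt = 0.5.
  1  |  dp/dt·Δt = -0.013593  |  p_1 = 0.676407
  2  |  dp/dt·Δt = -0.012130  |  p_2 = 0.664277
  3  |  dp/dt·Δt = -0.010865  |  p_3 = 0.653412
  4  |  dp/dt·Δt = -0.009764  |  p_4 = 0.643648
  5  |  dp/dt·Δt = -0.008801  |  p_5 = 0.634846
  6  |  dp/dt·Δt = -0.007955  |  p_6 = 0.626892

0.627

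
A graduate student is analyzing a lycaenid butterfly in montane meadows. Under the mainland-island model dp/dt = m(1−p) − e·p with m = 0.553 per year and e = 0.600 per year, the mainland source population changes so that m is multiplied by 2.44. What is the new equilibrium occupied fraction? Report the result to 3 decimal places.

0.692

Before: p* = 0.553/(0.553+0.600) = 0.4796.
After: m = 1.34932, e = 0.6; p* = 1.34932/1.9493 = 0.6922.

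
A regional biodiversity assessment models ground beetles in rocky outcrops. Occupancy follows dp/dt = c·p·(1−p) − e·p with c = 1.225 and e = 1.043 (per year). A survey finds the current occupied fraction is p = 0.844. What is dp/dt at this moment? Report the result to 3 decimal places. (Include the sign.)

-0.719

Colonization term: c·p·(1−p) = 1.225×0.844×0.1560 = 0.16129.
Extinction term: e·p = 0.88029.
dp/dt = 0.16129 − 0.88029 = -0.71900.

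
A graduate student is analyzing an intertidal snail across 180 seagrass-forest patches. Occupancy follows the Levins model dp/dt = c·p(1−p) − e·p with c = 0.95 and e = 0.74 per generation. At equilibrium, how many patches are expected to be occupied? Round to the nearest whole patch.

40

p* = 1 − e/c = 1 − 0.74/0.95 = 0.2211.
Expected occupied patches = N × p* = 180 × 0.2211 = 39.79 ≈ 40.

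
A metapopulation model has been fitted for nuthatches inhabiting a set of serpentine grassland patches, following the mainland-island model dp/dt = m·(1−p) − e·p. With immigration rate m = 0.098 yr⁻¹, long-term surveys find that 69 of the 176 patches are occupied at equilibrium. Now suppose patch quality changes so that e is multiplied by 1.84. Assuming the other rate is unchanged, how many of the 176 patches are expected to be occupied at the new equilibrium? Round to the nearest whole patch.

Observed p* = 69/176 = 0.39205.
Balance m(1−p*) = e·p* gives e = m(1−p*)/p* = 0.098×0.60795/0.39205 = 0.15197.
New p* = m/(m+e) = 0.09800/(0.09800+0.27962) = 0.25952.
Expected occupied = 176 × 0.25952 = 45.68 ≈ 46.

46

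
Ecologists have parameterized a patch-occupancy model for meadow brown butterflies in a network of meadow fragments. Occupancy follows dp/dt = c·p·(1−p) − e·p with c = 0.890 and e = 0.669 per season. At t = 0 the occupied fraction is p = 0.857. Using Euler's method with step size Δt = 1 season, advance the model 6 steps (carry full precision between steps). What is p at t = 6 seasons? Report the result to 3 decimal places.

Update rule: p ← p + [c·p·(1−p) − e·p]·Δt with Δt = 1.
  1  |  dp/dt·Δt = -0.464263  |  p_1 = 0.392737
  2  |  dp/dt·Δt = -0.050481  |  p_2 = 0.342256
  3  |  dp/dt·Δt = -0.028615  |  p_3 = 0.313641
  4  |  dp/dt·Δt = -0.018235  |  p_4 = 0.295406
  5  |  dp/dt·Δt = -0.012381  |  p_5 = 0.283025
  6  |  dp/dt·Δt = -0.008743  |  p_6 = 0.274282

0.274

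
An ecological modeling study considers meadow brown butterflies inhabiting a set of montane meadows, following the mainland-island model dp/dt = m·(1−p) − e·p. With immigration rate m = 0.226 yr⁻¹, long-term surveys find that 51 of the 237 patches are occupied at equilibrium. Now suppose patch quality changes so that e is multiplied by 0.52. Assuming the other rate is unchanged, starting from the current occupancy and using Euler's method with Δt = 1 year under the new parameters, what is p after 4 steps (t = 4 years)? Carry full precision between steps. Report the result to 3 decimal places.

Observed p* = 51/237 = 0.21519.
Balance m(1−p*) = e·p* gives e = m(1−p*)/p* = 0.226×0.78481/0.21519 = 0.82424.
Starting from p₀ = 0.21519; update p ← p + (dp/dt)·Δt with the new parameters.
t = 1: p = 0.21519 + (+0.08514) = 0.30033
t = 2: p = 0.30033 + (+0.02941) = 0.32973
t = 3: p = 0.32973 + (+0.01016) = 0.33989
t = 4: p = 0.33989 + (+0.00351) = 0.34340

0.343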